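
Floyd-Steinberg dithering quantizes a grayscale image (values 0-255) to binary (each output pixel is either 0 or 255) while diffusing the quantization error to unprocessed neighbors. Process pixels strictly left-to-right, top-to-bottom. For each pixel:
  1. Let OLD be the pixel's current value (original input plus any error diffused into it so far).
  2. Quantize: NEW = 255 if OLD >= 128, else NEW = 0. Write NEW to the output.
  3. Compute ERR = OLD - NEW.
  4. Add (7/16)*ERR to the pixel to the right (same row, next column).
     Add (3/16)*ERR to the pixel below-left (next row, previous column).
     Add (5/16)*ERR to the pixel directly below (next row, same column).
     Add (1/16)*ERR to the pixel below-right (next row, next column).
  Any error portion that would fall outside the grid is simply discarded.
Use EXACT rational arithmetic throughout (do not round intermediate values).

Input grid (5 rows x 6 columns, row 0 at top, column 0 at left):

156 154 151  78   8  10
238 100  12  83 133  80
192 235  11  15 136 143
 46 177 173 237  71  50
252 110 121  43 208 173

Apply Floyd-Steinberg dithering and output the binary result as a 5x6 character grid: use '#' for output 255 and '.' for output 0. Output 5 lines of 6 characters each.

(0,0): OLD=156 → NEW=255, ERR=-99
(0,1): OLD=1771/16 → NEW=0, ERR=1771/16
(0,2): OLD=51053/256 → NEW=255, ERR=-14227/256
(0,3): OLD=219899/4096 → NEW=0, ERR=219899/4096
(0,4): OLD=2063581/65536 → NEW=0, ERR=2063581/65536
(0,5): OLD=24930827/1048576 → NEW=0, ERR=24930827/1048576
(1,0): OLD=58321/256 → NEW=255, ERR=-6959/256
(1,1): OLD=217271/2048 → NEW=0, ERR=217271/2048
(1,2): OLD=3803139/65536 → NEW=0, ERR=3803139/65536
(1,3): OLD=33448583/262144 → NEW=0, ERR=33448583/262144
(1,4): OLD=3464103157/16777216 → NEW=255, ERR=-814086923/16777216
(1,5): OLD=18298970915/268435456 → NEW=0, ERR=18298970915/268435456
(2,0): OLD=6664909/32768 → NEW=255, ERR=-1690931/32768
(2,1): OLD=267133599/1048576 → NEW=255, ERR=-253281/1048576
(2,2): OLD=999653277/16777216 → NEW=0, ERR=999653277/16777216
(2,3): OLD=10129497077/134217728 → NEW=0, ERR=10129497077/134217728
(2,4): OLD=749949819231/4294967296 → NEW=255, ERR=-345266841249/4294967296
(2,5): OLD=8665528705417/68719476736 → NEW=0, ERR=8665528705417/68719476736
(3,0): OLD=500443133/16777216 → NEW=0, ERR=500443133/16777216
(3,1): OLD=26564559161/134217728 → NEW=255, ERR=-7660961479/134217728
(3,2): OLD=194115071547/1073741824 → NEW=255, ERR=-79689093573/1073741824
(3,3): OLD=14896051613873/68719476736 → NEW=255, ERR=-2627414953807/68719476736
(3,4): OLD=31617481107601/549755813888 → NEW=0, ERR=31617481107601/549755813888
(3,5): OLD=963554011400415/8796093022208 → NEW=0, ERR=963554011400415/8796093022208
(4,0): OLD=538200720179/2147483648 → NEW=255, ERR=-9407610061/2147483648
(4,1): OLD=2686763191319/34359738368 → NEW=0, ERR=2686763191319/34359738368
(4,2): OLD=133350424557333/1099511627776 → NEW=0, ERR=133350424557333/1099511627776
(4,3): OLD=1587827030333513/17592186044416 → NEW=0, ERR=1587827030333513/17592186044416
(4,4): OLD=79829087185595097/281474976710656 → NEW=255, ERR=8052968124377817/281474976710656
(4,5): OLD=1005850304556898639/4503599627370496 → NEW=255, ERR=-142567600422577841/4503599627370496
Row 0: #.#...
Row 1: #...#.
Row 2: ##..#.
Row 3: .###..
Row 4: #...##

Answer: #.#...
#...#.
##..#.
.###..
#...##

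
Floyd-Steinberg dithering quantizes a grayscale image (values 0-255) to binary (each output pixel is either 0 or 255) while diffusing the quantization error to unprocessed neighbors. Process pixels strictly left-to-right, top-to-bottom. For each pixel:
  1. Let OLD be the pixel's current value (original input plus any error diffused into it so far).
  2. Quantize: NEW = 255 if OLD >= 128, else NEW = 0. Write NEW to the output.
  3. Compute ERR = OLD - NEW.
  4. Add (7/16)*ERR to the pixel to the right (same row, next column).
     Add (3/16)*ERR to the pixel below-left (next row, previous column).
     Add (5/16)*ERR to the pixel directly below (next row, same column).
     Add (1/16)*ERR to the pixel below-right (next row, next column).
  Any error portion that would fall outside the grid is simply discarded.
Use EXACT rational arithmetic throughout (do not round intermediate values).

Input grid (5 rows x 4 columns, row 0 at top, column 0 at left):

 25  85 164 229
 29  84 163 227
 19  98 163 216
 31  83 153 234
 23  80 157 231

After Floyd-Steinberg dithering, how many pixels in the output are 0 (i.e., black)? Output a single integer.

Answer: 10

Derivation:
(0,0): OLD=25 → NEW=0, ERR=25
(0,1): OLD=1535/16 → NEW=0, ERR=1535/16
(0,2): OLD=52729/256 → NEW=255, ERR=-12551/256
(0,3): OLD=850127/4096 → NEW=255, ERR=-194353/4096
(1,0): OLD=14029/256 → NEW=0, ERR=14029/256
(1,1): OLD=266907/2048 → NEW=255, ERR=-255333/2048
(1,2): OLD=5913527/65536 → NEW=0, ERR=5913527/65536
(1,3): OLD=260660145/1048576 → NEW=255, ERR=-6726735/1048576
(2,0): OLD=417753/32768 → NEW=0, ERR=417753/32768
(2,1): OLD=89087715/1048576 → NEW=0, ERR=89087715/1048576
(2,2): OLD=460058959/2097152 → NEW=255, ERR=-74714801/2097152
(2,3): OLD=6846719219/33554432 → NEW=255, ERR=-1709660941/33554432
(3,0): OLD=854197321/16777216 → NEW=0, ERR=854197321/16777216
(3,1): OLD=33807275607/268435456 → NEW=0, ERR=33807275607/268435456
(3,2): OLD=827738045353/4294967296 → NEW=255, ERR=-267478615127/4294967296
(3,3): OLD=12960808335647/68719476736 → NEW=255, ERR=-4562658232033/68719476736
(4,0): OLD=268541860309/4294967296 → NEW=0, ERR=268541860309/4294967296
(4,1): OLD=4749085939199/34359738368 → NEW=255, ERR=-4012647344641/34359738368
(4,2): OLD=90014661384991/1099511627776 → NEW=0, ERR=90014661384991/1099511627776
(4,3): OLD=4260410421919881/17592186044416 → NEW=255, ERR=-225597019406199/17592186044416
Output grid:
  Row 0: ..##  (2 black, running=2)
  Row 1: .#.#  (2 black, running=4)
  Row 2: ..##  (2 black, running=6)
  Row 3: ..##  (2 black, running=8)
  Row 4: .#.#  (2 black, running=10)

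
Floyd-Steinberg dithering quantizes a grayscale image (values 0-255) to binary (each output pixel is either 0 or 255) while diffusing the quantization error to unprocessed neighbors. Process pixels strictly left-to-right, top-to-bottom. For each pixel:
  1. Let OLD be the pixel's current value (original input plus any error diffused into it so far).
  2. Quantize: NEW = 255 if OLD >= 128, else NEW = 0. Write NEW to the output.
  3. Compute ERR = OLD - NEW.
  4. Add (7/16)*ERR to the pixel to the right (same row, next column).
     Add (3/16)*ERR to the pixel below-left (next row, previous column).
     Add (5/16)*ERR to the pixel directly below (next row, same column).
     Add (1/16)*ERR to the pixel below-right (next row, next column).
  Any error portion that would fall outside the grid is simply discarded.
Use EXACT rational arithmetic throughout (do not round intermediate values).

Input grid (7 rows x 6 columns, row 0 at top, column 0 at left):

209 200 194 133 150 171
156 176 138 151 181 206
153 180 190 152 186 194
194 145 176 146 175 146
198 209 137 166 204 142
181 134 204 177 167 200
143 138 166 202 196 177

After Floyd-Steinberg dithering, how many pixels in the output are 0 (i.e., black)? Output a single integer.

(0,0): OLD=209 → NEW=255, ERR=-46
(0,1): OLD=1439/8 → NEW=255, ERR=-601/8
(0,2): OLD=20625/128 → NEW=255, ERR=-12015/128
(0,3): OLD=188279/2048 → NEW=0, ERR=188279/2048
(0,4): OLD=6233153/32768 → NEW=255, ERR=-2122687/32768
(0,5): OLD=74794439/524288 → NEW=255, ERR=-58899001/524288
(1,0): OLD=16325/128 → NEW=0, ERR=16325/128
(1,1): OLD=192355/1024 → NEW=255, ERR=-68765/1024
(1,2): OLD=3009055/32768 → NEW=0, ERR=3009055/32768
(1,3): OLD=26462323/131072 → NEW=255, ERR=-6961037/131072
(1,4): OLD=1025116473/8388608 → NEW=0, ERR=1025116473/8388608
(1,5): OLD=29569339327/134217728 → NEW=255, ERR=-4656181313/134217728
(2,0): OLD=2953457/16384 → NEW=255, ERR=-1224463/16384
(2,1): OLD=79433323/524288 → NEW=255, ERR=-54260117/524288
(2,2): OLD=1335998977/8388608 → NEW=255, ERR=-803096063/8388608
(2,3): OLD=8198778937/67108864 → NEW=0, ERR=8198778937/67108864
(2,4): OLD=575127535659/2147483648 → NEW=255, ERR=27519205419/2147483648
(2,5): OLD=6748358993373/34359738368 → NEW=255, ERR=-2013374290467/34359738368
(3,0): OLD=1268695521/8388608 → NEW=255, ERR=-870399519/8388608
(3,1): OLD=2995875661/67108864 → NEW=0, ERR=2995875661/67108864
(3,2): OLD=97738444983/536870912 → NEW=255, ERR=-39163637577/536870912
(3,3): OLD=5108709603621/34359738368 → NEW=255, ERR=-3653023680219/34359738368
(3,4): OLD=35497645023365/274877906944 → NEW=255, ERR=-34596221247355/274877906944
(3,5): OLD=322928728564651/4398046511104 → NEW=0, ERR=322928728564651/4398046511104
(4,0): OLD=186772527375/1073741824 → NEW=255, ERR=-87031637745/1073741824
(4,1): OLD=2874648284227/17179869184 → NEW=255, ERR=-1506218357693/17179869184
(4,2): OLD=32271942768089/549755813888 → NEW=0, ERR=32271942768089/549755813888
(4,3): OLD=1146132254282653/8796093022208 → NEW=255, ERR=-1096871466380387/8796093022208
(4,4): OLD=16499350269499245/140737488355328 → NEW=0, ERR=16499350269499245/140737488355328
(4,5): OLD=469206356721498331/2251799813685248 → NEW=255, ERR=-105002595768239909/2251799813685248
(5,0): OLD=38271715064185/274877906944 → NEW=255, ERR=-31822151206535/274877906944
(5,1): OLD=544427040632329/8796093022208 → NEW=0, ERR=544427040632329/8796093022208
(5,2): OLD=15520697066040179/70368744177664 → NEW=255, ERR=-2423332699264141/70368744177664
(5,3): OLD=334651860079288481/2251799813685248 → NEW=255, ERR=-239557092410449759/2251799813685248
(5,4): OLD=633006324269459393/4503599627370496 → NEW=255, ERR=-515411580710017087/4503599627370496
(5,5): OLD=10281590993557044341/72057594037927936 → NEW=255, ERR=-8093095486114579339/72057594037927936
(6,0): OLD=16667197763663291/140737488355328 → NEW=0, ERR=16667197763663291/140737488355328
(6,1): OLD=440139984271462815/2251799813685248 → NEW=255, ERR=-134068968218275425/2251799813685248
(6,2): OLD=1018816585227088775/9007199254740992 → NEW=0, ERR=1018816585227088775/9007199254740992
(6,3): OLD=28049186169937599819/144115188075855872 → NEW=255, ERR=-8700186789405647541/144115188075855872
(6,4): OLD=244687842535485487275/2305843009213693952 → NEW=0, ERR=244687842535485487275/2305843009213693952
(6,5): OLD=6684176292739718240205/36893488147419103232 → NEW=255, ERR=-2723663184852153083955/36893488147419103232
Output grid:
  Row 0: ###.##  (1 black, running=1)
  Row 1: .#.#.#  (3 black, running=4)
  Row 2: ###.##  (1 black, running=5)
  Row 3: #.###.  (2 black, running=7)
  Row 4: ##.#.#  (2 black, running=9)
  Row 5: #.####  (1 black, running=10)
  Row 6: .#.#.#  (3 black, running=13)

Answer: 13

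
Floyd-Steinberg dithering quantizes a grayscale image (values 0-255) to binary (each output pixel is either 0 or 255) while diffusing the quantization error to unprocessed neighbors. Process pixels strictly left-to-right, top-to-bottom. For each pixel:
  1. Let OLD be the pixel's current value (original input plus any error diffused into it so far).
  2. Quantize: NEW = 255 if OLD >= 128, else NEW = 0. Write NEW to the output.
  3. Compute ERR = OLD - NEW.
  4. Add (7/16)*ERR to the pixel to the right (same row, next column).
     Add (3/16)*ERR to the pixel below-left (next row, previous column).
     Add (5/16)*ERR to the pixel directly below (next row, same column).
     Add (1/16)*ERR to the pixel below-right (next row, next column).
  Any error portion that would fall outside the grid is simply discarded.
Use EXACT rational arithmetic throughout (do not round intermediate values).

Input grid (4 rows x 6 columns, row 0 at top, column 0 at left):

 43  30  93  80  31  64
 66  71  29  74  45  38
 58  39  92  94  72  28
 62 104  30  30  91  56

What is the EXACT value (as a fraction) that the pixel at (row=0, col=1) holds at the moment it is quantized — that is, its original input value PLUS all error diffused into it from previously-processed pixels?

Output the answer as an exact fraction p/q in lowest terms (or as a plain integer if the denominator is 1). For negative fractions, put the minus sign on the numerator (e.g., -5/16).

(0,0): OLD=43 → NEW=0, ERR=43
(0,1): OLD=781/16 → NEW=0, ERR=781/16
Target (0,1): original=30, with diffused error = 781/16

Answer: 781/16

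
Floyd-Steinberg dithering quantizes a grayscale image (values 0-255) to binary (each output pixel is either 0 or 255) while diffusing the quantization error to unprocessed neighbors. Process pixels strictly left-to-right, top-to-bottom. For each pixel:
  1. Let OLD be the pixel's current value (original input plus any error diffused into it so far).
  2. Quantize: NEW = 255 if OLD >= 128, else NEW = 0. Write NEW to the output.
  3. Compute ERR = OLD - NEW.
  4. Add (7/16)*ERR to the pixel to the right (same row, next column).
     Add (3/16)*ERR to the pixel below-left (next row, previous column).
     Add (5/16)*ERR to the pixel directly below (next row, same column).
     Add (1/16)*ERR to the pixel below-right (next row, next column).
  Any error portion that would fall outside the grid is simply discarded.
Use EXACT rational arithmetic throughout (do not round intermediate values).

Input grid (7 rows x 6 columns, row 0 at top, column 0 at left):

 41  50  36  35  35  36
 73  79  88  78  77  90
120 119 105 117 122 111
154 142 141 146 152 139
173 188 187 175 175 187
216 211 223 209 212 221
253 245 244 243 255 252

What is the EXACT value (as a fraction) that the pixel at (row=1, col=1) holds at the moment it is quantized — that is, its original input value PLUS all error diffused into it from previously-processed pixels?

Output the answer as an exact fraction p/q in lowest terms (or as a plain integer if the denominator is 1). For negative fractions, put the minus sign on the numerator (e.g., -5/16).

(0,0): OLD=41 → NEW=0, ERR=41
(0,1): OLD=1087/16 → NEW=0, ERR=1087/16
(0,2): OLD=16825/256 → NEW=0, ERR=16825/256
(0,3): OLD=261135/4096 → NEW=0, ERR=261135/4096
(0,4): OLD=4121705/65536 → NEW=0, ERR=4121705/65536
(0,5): OLD=66600671/1048576 → NEW=0, ERR=66600671/1048576
(1,0): OLD=25229/256 → NEW=0, ERR=25229/256
(1,1): OLD=324059/2048 → NEW=255, ERR=-198181/2048
Target (1,1): original=79, with diffused error = 324059/2048

Answer: 324059/2048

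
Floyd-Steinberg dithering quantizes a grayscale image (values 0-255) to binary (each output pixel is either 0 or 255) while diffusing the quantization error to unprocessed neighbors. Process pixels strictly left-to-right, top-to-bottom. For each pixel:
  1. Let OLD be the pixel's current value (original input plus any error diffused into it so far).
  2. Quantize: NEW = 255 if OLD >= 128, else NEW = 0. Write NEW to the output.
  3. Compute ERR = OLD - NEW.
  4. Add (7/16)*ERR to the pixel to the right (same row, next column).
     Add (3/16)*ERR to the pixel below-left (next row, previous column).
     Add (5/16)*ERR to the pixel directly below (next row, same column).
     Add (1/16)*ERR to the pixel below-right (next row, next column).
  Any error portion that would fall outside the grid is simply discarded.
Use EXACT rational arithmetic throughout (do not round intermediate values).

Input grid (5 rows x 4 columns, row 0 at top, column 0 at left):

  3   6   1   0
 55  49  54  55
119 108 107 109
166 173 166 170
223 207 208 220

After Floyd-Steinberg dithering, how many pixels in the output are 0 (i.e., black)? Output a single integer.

(0,0): OLD=3 → NEW=0, ERR=3
(0,1): OLD=117/16 → NEW=0, ERR=117/16
(0,2): OLD=1075/256 → NEW=0, ERR=1075/256
(0,3): OLD=7525/4096 → NEW=0, ERR=7525/4096
(1,0): OLD=14671/256 → NEW=0, ERR=14671/256
(1,1): OLD=158377/2048 → NEW=0, ERR=158377/2048
(1,2): OLD=5894749/65536 → NEW=0, ERR=5894749/65536
(1,3): OLD=99812123/1048576 → NEW=0, ERR=99812123/1048576
(2,0): OLD=4961363/32768 → NEW=255, ERR=-3394477/32768
(2,1): OLD=112503873/1048576 → NEW=0, ERR=112503873/1048576
(2,2): OLD=429349317/2097152 → NEW=255, ERR=-105424443/2097152
(2,3): OLD=4106215185/33554432 → NEW=0, ERR=4106215185/33554432
(3,0): OLD=2579413155/16777216 → NEW=255, ERR=-1698776925/16777216
(3,1): OLD=39280046397/268435456 → NEW=255, ERR=-29170994883/268435456
(3,2): OLD=568646119363/4294967296 → NEW=255, ERR=-526570541117/4294967296
(3,3): OLD=10408385716437/68719476736 → NEW=255, ERR=-7115080851243/68719476736
(4,0): OLD=734362568359/4294967296 → NEW=255, ERR=-360854092121/4294967296
(4,1): OLD=3675337466357/34359738368 → NEW=0, ERR=3675337466357/34359738368
(4,2): OLD=209214482573269/1099511627776 → NEW=255, ERR=-71160982509611/1099511627776
(4,3): OLD=2668145525578851/17592186044416 → NEW=255, ERR=-1817861915747229/17592186044416
Output grid:
  Row 0: ....  (4 black, running=4)
  Row 1: ....  (4 black, running=8)
  Row 2: #.#.  (2 black, running=10)
  Row 3: ####  (0 black, running=10)
  Row 4: #.##  (1 black, running=11)

Answer: 11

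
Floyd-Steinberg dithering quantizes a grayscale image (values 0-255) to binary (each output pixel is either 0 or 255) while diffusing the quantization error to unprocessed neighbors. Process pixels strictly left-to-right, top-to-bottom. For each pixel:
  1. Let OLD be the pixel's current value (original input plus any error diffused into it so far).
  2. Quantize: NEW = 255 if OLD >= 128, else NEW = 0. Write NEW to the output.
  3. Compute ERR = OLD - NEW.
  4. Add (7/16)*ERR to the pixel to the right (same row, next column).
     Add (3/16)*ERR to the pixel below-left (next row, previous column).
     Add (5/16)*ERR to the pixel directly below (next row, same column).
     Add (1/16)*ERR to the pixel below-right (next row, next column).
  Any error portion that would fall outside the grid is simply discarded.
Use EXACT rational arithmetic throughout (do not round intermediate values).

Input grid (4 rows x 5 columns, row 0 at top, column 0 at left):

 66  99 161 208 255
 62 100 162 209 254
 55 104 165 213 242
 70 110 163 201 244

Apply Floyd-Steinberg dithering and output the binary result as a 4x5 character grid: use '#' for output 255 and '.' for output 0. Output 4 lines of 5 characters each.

(0,0): OLD=66 → NEW=0, ERR=66
(0,1): OLD=1023/8 → NEW=0, ERR=1023/8
(0,2): OLD=27769/128 → NEW=255, ERR=-4871/128
(0,3): OLD=391887/2048 → NEW=255, ERR=-130353/2048
(0,4): OLD=7443369/32768 → NEW=255, ERR=-912471/32768
(1,0): OLD=13645/128 → NEW=0, ERR=13645/128
(1,1): OLD=187995/1024 → NEW=255, ERR=-73125/1024
(1,2): OLD=3765815/32768 → NEW=0, ERR=3765815/32768
(1,3): OLD=30381067/131072 → NEW=255, ERR=-3042293/131072
(1,4): OLD=484788545/2097152 → NEW=255, ERR=-49985215/2097152
(2,0): OLD=1227545/16384 → NEW=0, ERR=1227545/16384
(2,1): OLD=74802147/524288 → NEW=255, ERR=-58891293/524288
(2,2): OLD=1199198953/8388608 → NEW=255, ERR=-939896087/8388608
(2,3): OLD=21399795755/134217728 → NEW=255, ERR=-12825724885/134217728
(2,4): OLD=410800391789/2147483648 → NEW=255, ERR=-136807938451/2147483648
(3,0): OLD=606935881/8388608 → NEW=0, ERR=606935881/8388608
(3,1): OLD=6055006293/67108864 → NEW=0, ERR=6055006293/67108864
(3,2): OLD=306064890103/2147483648 → NEW=255, ERR=-241543440137/2147483648
(3,3): OLD=442301015823/4294967296 → NEW=0, ERR=442301015823/4294967296
(3,4): OLD=18085156853515/68719476736 → NEW=255, ERR=561690285835/68719476736
Row 0: ..###
Row 1: .#.##
Row 2: .####
Row 3: ..#.#

Answer: ..###
.#.##
.####
..#.#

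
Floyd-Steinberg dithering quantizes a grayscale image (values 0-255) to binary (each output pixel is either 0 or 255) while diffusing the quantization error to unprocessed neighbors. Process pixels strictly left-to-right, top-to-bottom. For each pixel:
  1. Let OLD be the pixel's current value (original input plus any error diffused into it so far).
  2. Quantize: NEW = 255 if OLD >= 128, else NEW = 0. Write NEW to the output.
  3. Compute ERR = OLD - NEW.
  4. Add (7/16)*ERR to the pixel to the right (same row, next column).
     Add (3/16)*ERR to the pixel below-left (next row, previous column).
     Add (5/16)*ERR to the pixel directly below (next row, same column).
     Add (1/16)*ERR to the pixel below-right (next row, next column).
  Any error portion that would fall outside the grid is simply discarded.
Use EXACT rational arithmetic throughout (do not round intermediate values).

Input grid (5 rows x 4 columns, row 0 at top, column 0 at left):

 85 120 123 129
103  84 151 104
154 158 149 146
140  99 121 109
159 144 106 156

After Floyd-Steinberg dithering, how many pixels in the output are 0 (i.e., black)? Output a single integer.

(0,0): OLD=85 → NEW=0, ERR=85
(0,1): OLD=2515/16 → NEW=255, ERR=-1565/16
(0,2): OLD=20533/256 → NEW=0, ERR=20533/256
(0,3): OLD=672115/4096 → NEW=255, ERR=-372365/4096
(1,0): OLD=28473/256 → NEW=0, ERR=28473/256
(1,1): OLD=250767/2048 → NEW=0, ERR=250767/2048
(1,2): OLD=13531579/65536 → NEW=255, ERR=-3180101/65536
(1,3): OLD=62258445/1048576 → NEW=0, ERR=62258445/1048576
(2,0): OLD=6937493/32768 → NEW=255, ERR=-1418347/32768
(2,1): OLD=183689655/1048576 → NEW=255, ERR=-83697225/1048576
(2,2): OLD=246835571/2097152 → NEW=0, ERR=246835571/2097152
(2,3): OLD=7147617287/33554432 → NEW=255, ERR=-1408762873/33554432
(3,0): OLD=1870783045/16777216 → NEW=0, ERR=1870783045/16777216
(3,1): OLD=38172673499/268435456 → NEW=255, ERR=-30278367781/268435456
(3,2): OLD=410480435237/4294967296 → NEW=0, ERR=410480435237/4294967296
(3,3): OLD=9967697021571/68719476736 → NEW=255, ERR=-7555769546109/68719476736
(4,0): OLD=741727340321/4294967296 → NEW=255, ERR=-353489320159/4294967296
(4,1): OLD=3354635875811/34359738368 → NEW=0, ERR=3354635875811/34359738368
(4,2): OLD=165932998834307/1099511627776 → NEW=255, ERR=-114442466248573/1099511627776
(4,3): OLD=1443905186920837/17592186044416 → NEW=0, ERR=1443905186920837/17592186044416
Output grid:
  Row 0: .#.#  (2 black, running=2)
  Row 1: ..#.  (3 black, running=5)
  Row 2: ##.#  (1 black, running=6)
  Row 3: .#.#  (2 black, running=8)
  Row 4: #.#.  (2 black, running=10)

Answer: 10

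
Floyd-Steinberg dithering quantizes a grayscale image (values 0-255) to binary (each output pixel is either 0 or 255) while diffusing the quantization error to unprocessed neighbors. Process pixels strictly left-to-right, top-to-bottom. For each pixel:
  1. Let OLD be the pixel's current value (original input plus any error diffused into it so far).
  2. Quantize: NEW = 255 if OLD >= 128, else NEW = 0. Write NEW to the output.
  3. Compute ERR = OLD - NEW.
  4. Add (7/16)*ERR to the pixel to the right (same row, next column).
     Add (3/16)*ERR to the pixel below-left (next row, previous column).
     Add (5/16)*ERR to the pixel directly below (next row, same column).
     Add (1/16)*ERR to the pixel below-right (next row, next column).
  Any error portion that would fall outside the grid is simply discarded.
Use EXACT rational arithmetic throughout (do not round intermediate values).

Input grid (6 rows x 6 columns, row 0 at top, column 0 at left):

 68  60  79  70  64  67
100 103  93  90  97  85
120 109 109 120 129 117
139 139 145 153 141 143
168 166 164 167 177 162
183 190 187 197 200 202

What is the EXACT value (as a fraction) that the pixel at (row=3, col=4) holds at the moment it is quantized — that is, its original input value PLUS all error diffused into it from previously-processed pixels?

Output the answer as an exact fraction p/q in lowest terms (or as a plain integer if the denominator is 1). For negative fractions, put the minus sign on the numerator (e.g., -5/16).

Answer: 14025521353669/137438953472

Derivation:
(0,0): OLD=68 → NEW=0, ERR=68
(0,1): OLD=359/4 → NEW=0, ERR=359/4
(0,2): OLD=7569/64 → NEW=0, ERR=7569/64
(0,3): OLD=124663/1024 → NEW=0, ERR=124663/1024
(0,4): OLD=1921217/16384 → NEW=0, ERR=1921217/16384
(0,5): OLD=31012167/262144 → NEW=0, ERR=31012167/262144
(1,0): OLD=8837/64 → NEW=255, ERR=-7483/64
(1,1): OLD=54435/512 → NEW=0, ERR=54435/512
(1,2): OLD=3357215/16384 → NEW=255, ERR=-820705/16384
(1,3): OLD=8880595/65536 → NEW=255, ERR=-7831085/65536
(1,4): OLD=466224697/4194304 → NEW=0, ERR=466224697/4194304
(1,5): OLD=11940631231/67108864 → NEW=255, ERR=-5172129089/67108864
(2,0): OLD=847025/8192 → NEW=0, ERR=847025/8192
(2,1): OLD=44763883/262144 → NEW=255, ERR=-22082837/262144
(2,2): OLD=170840577/4194304 → NEW=0, ERR=170840577/4194304
(2,3): OLD=3965787065/33554432 → NEW=0, ERR=3965787065/33554432
(2,4): OLD=207796271659/1073741824 → NEW=255, ERR=-66007893461/1073741824
(2,5): OLD=1253572635613/17179869184 → NEW=0, ERR=1253572635613/17179869184
(3,0): OLD=652283745/4194304 → NEW=255, ERR=-417263775/4194304
(3,1): OLD=2793428621/33554432 → NEW=0, ERR=2793428621/33554432
(3,2): OLD=56652331863/268435456 → NEW=255, ERR=-11798709417/268435456
(3,3): OLD=2778393559205/17179869184 → NEW=255, ERR=-1602473082715/17179869184
(3,4): OLD=14025521353669/137438953472 → NEW=0, ERR=14025521353669/137438953472
Target (3,4): original=141, with diffused error = 14025521353669/137438953472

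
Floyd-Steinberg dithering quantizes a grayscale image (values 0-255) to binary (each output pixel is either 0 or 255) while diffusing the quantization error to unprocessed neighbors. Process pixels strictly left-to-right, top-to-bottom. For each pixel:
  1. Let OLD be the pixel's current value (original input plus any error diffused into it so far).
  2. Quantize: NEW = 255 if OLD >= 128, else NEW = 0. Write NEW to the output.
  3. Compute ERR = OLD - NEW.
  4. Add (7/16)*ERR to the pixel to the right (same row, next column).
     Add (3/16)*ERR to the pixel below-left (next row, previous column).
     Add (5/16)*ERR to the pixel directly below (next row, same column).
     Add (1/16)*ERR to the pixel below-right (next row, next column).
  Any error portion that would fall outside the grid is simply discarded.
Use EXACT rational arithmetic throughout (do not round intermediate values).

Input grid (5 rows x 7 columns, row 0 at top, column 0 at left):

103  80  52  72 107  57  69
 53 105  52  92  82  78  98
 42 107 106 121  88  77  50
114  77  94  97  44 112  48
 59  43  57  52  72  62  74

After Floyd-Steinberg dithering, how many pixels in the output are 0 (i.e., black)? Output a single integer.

(0,0): OLD=103 → NEW=0, ERR=103
(0,1): OLD=2001/16 → NEW=0, ERR=2001/16
(0,2): OLD=27319/256 → NEW=0, ERR=27319/256
(0,3): OLD=486145/4096 → NEW=0, ERR=486145/4096
(0,4): OLD=10415367/65536 → NEW=255, ERR=-6296313/65536
(0,5): OLD=15694641/1048576 → NEW=0, ERR=15694641/1048576
(0,6): OLD=1267490391/16777216 → NEW=0, ERR=1267490391/16777216
(1,0): OLD=27811/256 → NEW=0, ERR=27811/256
(1,1): OLD=446581/2048 → NEW=255, ERR=-75659/2048
(1,2): OLD=6504857/65536 → NEW=0, ERR=6504857/65536
(1,3): OLD=42249829/262144 → NEW=255, ERR=-24596891/262144
(1,4): OLD=354850767/16777216 → NEW=0, ERR=354850767/16777216
(1,5): OLD=13434053631/134217728 → NEW=0, ERR=13434053631/134217728
(1,6): OLD=357200302609/2147483648 → NEW=255, ERR=-190408027631/2147483648
(2,0): OLD=2261719/32768 → NEW=0, ERR=2261719/32768
(2,1): OLD=158390445/1048576 → NEW=255, ERR=-108996435/1048576
(2,2): OLD=1201898311/16777216 → NEW=0, ERR=1201898311/16777216
(2,3): OLD=17876384463/134217728 → NEW=255, ERR=-16349136177/134217728
(2,4): OLD=58218595583/1073741824 → NEW=0, ERR=58218595583/1073741824
(2,5): OLD=4009681298261/34359738368 → NEW=0, ERR=4009681298261/34359738368
(2,6): OLD=43762035301283/549755813888 → NEW=0, ERR=43762035301283/549755813888
(3,0): OLD=1947488359/16777216 → NEW=0, ERR=1947488359/16777216
(3,1): OLD=15172964443/134217728 → NEW=0, ERR=15172964443/134217728
(3,2): OLD=146575597121/1073741824 → NEW=255, ERR=-127228567999/1073741824
(3,3): OLD=93364791607/4294967296 → NEW=0, ERR=93364791607/4294967296
(3,4): OLD=46576324467815/549755813888 → NEW=0, ERR=46576324467815/549755813888
(3,5): OLD=896532610232613/4398046511104 → NEW=255, ERR=-224969250098907/4398046511104
(3,6): OLD=4066635588064251/70368744177664 → NEW=0, ERR=4066635588064251/70368744177664
(4,0): OLD=250119962921/2147483648 → NEW=0, ERR=250119962921/2147483648
(4,1): OLD=3928052747669/34359738368 → NEW=0, ERR=3928052747669/34359738368
(4,2): OLD=44600913641435/549755813888 → NEW=0, ERR=44600913641435/549755813888
(4,3): OLD=451972322930649/4398046511104 → NEW=0, ERR=451972322930649/4398046511104
(4,4): OLD=4757053308163899/35184372088832 → NEW=255, ERR=-4214961574488261/35184372088832
(4,5): OLD=10960468469567547/1125899906842624 → NEW=0, ERR=10960468469567547/1125899906842624
(4,6): OLD=1677527488008459533/18014398509481984 → NEW=0, ERR=1677527488008459533/18014398509481984
Output grid:
  Row 0: ....#..  (6 black, running=6)
  Row 1: .#.#..#  (4 black, running=10)
  Row 2: .#.#...  (5 black, running=15)
  Row 3: ..#..#.  (5 black, running=20)
  Row 4: ....#..  (6 black, running=26)

Answer: 26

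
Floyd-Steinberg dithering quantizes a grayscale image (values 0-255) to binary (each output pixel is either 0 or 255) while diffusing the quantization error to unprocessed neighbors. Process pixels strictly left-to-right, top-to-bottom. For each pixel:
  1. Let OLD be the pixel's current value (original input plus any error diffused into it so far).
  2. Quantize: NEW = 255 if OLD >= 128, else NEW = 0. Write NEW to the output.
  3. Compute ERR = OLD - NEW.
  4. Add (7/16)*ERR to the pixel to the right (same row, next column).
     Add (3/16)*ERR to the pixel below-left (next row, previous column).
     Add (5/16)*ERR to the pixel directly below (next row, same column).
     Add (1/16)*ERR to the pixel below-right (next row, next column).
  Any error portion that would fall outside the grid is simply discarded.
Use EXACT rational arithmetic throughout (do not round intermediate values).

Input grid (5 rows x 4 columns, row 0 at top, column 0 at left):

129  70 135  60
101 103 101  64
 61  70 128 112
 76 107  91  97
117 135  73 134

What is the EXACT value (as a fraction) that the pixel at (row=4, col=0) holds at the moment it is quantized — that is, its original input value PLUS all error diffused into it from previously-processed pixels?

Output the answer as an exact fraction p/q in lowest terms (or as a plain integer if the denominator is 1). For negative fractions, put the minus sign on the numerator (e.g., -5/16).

(0,0): OLD=129 → NEW=255, ERR=-126
(0,1): OLD=119/8 → NEW=0, ERR=119/8
(0,2): OLD=18113/128 → NEW=255, ERR=-14527/128
(0,3): OLD=21191/2048 → NEW=0, ERR=21191/2048
(1,0): OLD=8245/128 → NEW=0, ERR=8245/128
(1,1): OLD=109235/1024 → NEW=0, ERR=109235/1024
(1,2): OLD=3770735/32768 → NEW=0, ERR=3770735/32768
(1,3): OLD=57925945/524288 → NEW=0, ERR=57925945/524288
(2,0): OLD=1656929/16384 → NEW=0, ERR=1656929/16384
(2,1): OLD=90797691/524288 → NEW=255, ERR=-42895749/524288
(2,2): OLD=163104567/1048576 → NEW=255, ERR=-104282313/1048576
(2,3): OLD=1848994971/16777216 → NEW=0, ERR=1848994971/16777216
(3,0): OLD=773955601/8388608 → NEW=0, ERR=773955601/8388608
(3,1): OLD=14692898319/134217728 → NEW=0, ERR=14692898319/134217728
(3,2): OLD=264925187441/2147483648 → NEW=0, ERR=264925187441/2147483648
(3,3): OLD=6157157538199/34359738368 → NEW=255, ERR=-2604575745641/34359738368
(4,0): OLD=357250729853/2147483648 → NEW=255, ERR=-190357600387/2147483648
Target (4,0): original=117, with diffused error = 357250729853/2147483648

Answer: 357250729853/2147483648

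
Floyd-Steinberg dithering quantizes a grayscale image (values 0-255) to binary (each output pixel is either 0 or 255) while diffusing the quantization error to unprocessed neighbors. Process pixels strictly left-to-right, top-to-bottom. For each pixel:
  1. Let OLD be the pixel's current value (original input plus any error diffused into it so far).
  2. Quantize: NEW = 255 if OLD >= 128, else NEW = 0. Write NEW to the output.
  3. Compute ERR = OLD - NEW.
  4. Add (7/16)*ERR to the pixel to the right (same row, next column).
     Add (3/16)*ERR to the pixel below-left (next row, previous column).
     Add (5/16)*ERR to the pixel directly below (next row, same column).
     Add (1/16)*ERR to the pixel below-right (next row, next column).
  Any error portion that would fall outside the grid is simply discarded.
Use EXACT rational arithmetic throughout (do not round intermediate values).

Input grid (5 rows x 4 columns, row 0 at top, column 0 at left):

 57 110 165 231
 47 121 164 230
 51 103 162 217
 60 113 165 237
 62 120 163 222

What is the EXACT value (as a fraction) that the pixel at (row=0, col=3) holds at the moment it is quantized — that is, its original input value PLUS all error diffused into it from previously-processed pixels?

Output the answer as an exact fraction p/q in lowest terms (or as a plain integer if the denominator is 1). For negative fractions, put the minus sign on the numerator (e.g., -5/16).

(0,0): OLD=57 → NEW=0, ERR=57
(0,1): OLD=2159/16 → NEW=255, ERR=-1921/16
(0,2): OLD=28793/256 → NEW=0, ERR=28793/256
(0,3): OLD=1147727/4096 → NEW=255, ERR=103247/4096
Target (0,3): original=231, with diffused error = 1147727/4096

Answer: 1147727/4096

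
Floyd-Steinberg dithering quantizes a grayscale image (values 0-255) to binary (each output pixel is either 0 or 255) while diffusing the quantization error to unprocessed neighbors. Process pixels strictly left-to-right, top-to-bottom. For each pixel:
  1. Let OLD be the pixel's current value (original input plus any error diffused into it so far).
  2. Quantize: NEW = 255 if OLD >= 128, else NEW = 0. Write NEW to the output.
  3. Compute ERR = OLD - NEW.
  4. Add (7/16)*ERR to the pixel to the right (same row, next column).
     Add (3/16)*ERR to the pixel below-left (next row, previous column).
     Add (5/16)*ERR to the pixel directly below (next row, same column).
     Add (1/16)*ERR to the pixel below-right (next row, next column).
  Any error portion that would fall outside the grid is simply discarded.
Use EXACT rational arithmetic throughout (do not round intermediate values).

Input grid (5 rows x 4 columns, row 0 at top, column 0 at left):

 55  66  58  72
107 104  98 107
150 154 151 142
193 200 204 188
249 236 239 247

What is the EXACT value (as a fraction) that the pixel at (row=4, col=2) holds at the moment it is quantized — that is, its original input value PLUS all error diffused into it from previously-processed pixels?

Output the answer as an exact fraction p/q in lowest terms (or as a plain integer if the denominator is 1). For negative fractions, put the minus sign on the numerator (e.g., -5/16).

(0,0): OLD=55 → NEW=0, ERR=55
(0,1): OLD=1441/16 → NEW=0, ERR=1441/16
(0,2): OLD=24935/256 → NEW=0, ERR=24935/256
(0,3): OLD=469457/4096 → NEW=0, ERR=469457/4096
(1,0): OLD=36115/256 → NEW=255, ERR=-29165/256
(1,1): OLD=212997/2048 → NEW=0, ERR=212997/2048
(1,2): OLD=13176553/65536 → NEW=255, ERR=-3535127/65536
(1,3): OLD=131391663/1048576 → NEW=0, ERR=131391663/1048576
(2,0): OLD=4387591/32768 → NEW=255, ERR=-3968249/32768
(2,1): OLD=121933117/1048576 → NEW=0, ERR=121933117/1048576
(2,2): OLD=450913841/2097152 → NEW=255, ERR=-83859919/2097152
(2,3): OLD=5378502477/33554432 → NEW=255, ERR=-3177877683/33554432
(3,0): OLD=2968882199/16777216 → NEW=255, ERR=-1309307881/16777216
(3,1): OLD=50232203849/268435456 → NEW=255, ERR=-18218837431/268435456
(3,2): OLD=649916931767/4294967296 → NEW=255, ERR=-445299728713/4294967296
(3,3): OLD=7596576694145/68719476736 → NEW=0, ERR=7596576694145/68719476736
(4,0): OLD=910045713931/4294967296 → NEW=255, ERR=-185170946549/4294967296
(4,1): OLD=5896505442849/34359738368 → NEW=255, ERR=-2865227840991/34359738368
(4,2): OLD=205171818667649/1099511627776 → NEW=255, ERR=-75203646415231/1099511627776
Target (4,2): original=239, with diffused error = 205171818667649/1099511627776

Answer: 205171818667649/1099511627776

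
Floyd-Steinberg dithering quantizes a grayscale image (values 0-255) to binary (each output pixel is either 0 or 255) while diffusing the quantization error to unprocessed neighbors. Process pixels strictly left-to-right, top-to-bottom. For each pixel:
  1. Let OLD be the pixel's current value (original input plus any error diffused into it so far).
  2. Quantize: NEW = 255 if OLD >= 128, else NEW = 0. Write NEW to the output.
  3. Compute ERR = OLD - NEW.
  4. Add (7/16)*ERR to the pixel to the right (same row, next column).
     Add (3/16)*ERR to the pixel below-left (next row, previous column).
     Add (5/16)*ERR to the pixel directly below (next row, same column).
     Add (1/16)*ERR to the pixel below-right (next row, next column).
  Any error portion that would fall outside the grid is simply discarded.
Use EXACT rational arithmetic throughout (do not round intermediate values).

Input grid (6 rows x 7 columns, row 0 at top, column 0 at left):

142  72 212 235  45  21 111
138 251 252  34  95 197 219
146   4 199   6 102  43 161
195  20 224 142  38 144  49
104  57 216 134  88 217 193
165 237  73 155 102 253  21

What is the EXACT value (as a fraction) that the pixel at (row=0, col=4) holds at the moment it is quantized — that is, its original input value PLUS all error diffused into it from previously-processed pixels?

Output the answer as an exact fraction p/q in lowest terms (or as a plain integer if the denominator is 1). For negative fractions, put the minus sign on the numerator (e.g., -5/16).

(0,0): OLD=142 → NEW=255, ERR=-113
(0,1): OLD=361/16 → NEW=0, ERR=361/16
(0,2): OLD=56799/256 → NEW=255, ERR=-8481/256
(0,3): OLD=903193/4096 → NEW=255, ERR=-141287/4096
(0,4): OLD=1960111/65536 → NEW=0, ERR=1960111/65536
Target (0,4): original=45, with diffused error = 1960111/65536

Answer: 1960111/65536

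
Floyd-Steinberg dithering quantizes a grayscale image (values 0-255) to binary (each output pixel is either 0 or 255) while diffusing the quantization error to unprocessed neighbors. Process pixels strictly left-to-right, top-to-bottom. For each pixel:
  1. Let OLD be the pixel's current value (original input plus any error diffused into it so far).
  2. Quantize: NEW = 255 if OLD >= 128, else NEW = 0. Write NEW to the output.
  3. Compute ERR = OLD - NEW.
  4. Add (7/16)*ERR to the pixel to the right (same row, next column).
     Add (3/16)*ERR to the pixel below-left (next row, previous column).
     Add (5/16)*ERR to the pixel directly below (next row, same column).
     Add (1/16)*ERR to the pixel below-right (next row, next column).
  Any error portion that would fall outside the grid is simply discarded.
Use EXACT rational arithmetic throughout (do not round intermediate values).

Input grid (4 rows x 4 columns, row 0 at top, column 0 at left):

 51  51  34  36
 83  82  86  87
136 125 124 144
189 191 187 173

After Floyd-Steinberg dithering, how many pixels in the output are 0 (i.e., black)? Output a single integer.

Answer: 8

Derivation:
(0,0): OLD=51 → NEW=0, ERR=51
(0,1): OLD=1173/16 → NEW=0, ERR=1173/16
(0,2): OLD=16915/256 → NEW=0, ERR=16915/256
(0,3): OLD=265861/4096 → NEW=0, ERR=265861/4096
(1,0): OLD=28847/256 → NEW=0, ERR=28847/256
(1,1): OLD=347721/2048 → NEW=255, ERR=-174519/2048
(1,2): OLD=5643901/65536 → NEW=0, ERR=5643901/65536
(1,3): OLD=156332539/1048576 → NEW=255, ERR=-111054341/1048576
(2,0): OLD=5086771/32768 → NEW=255, ERR=-3269069/32768
(2,1): OLD=81698529/1048576 → NEW=0, ERR=81698529/1048576
(2,2): OLD=335157477/2097152 → NEW=255, ERR=-199616283/2097152
(2,3): OLD=2504585649/33554432 → NEW=0, ERR=2504585649/33554432
(3,0): OLD=2892938371/16777216 → NEW=255, ERR=-1385251709/16777216
(3,1): OLD=41645738333/268435456 → NEW=255, ERR=-26805302947/268435456
(3,2): OLD=568792221603/4294967296 → NEW=255, ERR=-526424438877/4294967296
(3,3): OLD=9397619070965/68719476736 → NEW=255, ERR=-8125847496715/68719476736
Output grid:
  Row 0: ....  (4 black, running=4)
  Row 1: .#.#  (2 black, running=6)
  Row 2: #.#.  (2 black, running=8)
  Row 3: ####  (0 black, running=8)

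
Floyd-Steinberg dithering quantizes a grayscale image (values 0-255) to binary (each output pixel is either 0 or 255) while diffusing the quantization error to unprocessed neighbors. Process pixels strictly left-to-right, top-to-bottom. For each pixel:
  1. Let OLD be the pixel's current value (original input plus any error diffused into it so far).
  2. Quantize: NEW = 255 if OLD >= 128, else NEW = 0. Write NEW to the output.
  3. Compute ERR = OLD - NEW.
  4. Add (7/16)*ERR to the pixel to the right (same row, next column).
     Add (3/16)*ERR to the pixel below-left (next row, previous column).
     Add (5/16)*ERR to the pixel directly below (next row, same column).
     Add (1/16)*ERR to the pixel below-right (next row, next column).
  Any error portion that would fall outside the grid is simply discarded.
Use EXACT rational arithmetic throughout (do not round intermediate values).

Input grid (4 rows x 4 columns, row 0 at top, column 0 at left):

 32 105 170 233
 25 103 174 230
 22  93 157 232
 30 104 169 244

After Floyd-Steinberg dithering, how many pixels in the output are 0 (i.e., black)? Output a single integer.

Answer: 8

Derivation:
(0,0): OLD=32 → NEW=0, ERR=32
(0,1): OLD=119 → NEW=0, ERR=119
(0,2): OLD=3553/16 → NEW=255, ERR=-527/16
(0,3): OLD=55959/256 → NEW=255, ERR=-9321/256
(1,0): OLD=917/16 → NEW=0, ERR=917/16
(1,1): OLD=20619/128 → NEW=255, ERR=-12021/128
(1,2): OLD=504751/4096 → NEW=0, ERR=504751/4096
(1,3): OLD=17725945/65536 → NEW=255, ERR=1014265/65536
(2,0): OLD=45673/2048 → NEW=0, ERR=45673/2048
(2,1): OLD=6559915/65536 → NEW=0, ERR=6559915/65536
(2,2): OLD=30976745/131072 → NEW=255, ERR=-2446615/131072
(2,3): OLD=495707641/2097152 → NEW=255, ERR=-39066119/2097152
(3,0): OLD=58444705/1048576 → NEW=0, ERR=58444705/1048576
(3,1): OLD=2643402415/16777216 → NEW=255, ERR=-1634787665/16777216
(3,2): OLD=33097996193/268435456 → NEW=0, ERR=33097996193/268435456
(3,3): OLD=1249645009895/4294967296 → NEW=255, ERR=154428349415/4294967296
Output grid:
  Row 0: ..##  (2 black, running=2)
  Row 1: .#.#  (2 black, running=4)
  Row 2: ..##  (2 black, running=6)
  Row 3: .#.#  (2 black, running=8)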